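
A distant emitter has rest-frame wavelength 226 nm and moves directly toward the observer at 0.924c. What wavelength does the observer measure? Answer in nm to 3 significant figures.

λ_obs ≈ 44.9 nm

Relativistic Doppler: λ_obs = λ_src √((1−β)/(1+β))
= 226 × √(0.076000/1.9240) = 226 × 0.19875 = 44.9 nm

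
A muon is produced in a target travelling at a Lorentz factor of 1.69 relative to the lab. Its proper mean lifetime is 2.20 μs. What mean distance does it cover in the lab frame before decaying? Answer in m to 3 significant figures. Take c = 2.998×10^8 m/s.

β = √(1 − 1/γ²) = √(1 − 1/1.69²) = 0.80615
Dilated lifetime: Δt = γτ₀ = 1.69 × 2.20 μs = 3.7180 μs
d = vΔt = 0.80615c × 3.7180 μs = 2.4168×10^8 m/s × 3.7180×10^-6 s = 899 m

d ≈ 899 m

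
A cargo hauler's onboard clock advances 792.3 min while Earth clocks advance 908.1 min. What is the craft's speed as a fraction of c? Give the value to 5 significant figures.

β ≈ 0.48865

γ = Δt/τ₀ = 908.1/792.3 = 1.146157
β = √(1 − 1/γ²) = √(1 − 1/1.146157²) = 0.48865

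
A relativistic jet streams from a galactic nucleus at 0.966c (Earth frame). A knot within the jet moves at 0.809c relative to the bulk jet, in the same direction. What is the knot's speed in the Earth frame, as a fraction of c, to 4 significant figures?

u ≈ 0.9964c

Relativistic velocity addition: u = (u' + v)/(1 + u'v/c²)
= (0.809 + 0.966)/(1 + 0.809×0.966) = 1.775/1.78149 = 0.9964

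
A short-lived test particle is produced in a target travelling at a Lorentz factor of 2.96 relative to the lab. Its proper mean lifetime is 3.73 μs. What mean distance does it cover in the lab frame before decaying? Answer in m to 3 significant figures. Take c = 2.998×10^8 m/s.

d ≈ 3120 m

β = √(1 − 1/γ²) = √(1 − 1/2.96²) = 0.94120
Dilated lifetime: Δt = γτ₀ = 2.96 × 3.73 μs = 11.041 μs
d = vΔt = 0.94120c × 11.041 μs = 2.8217×10^8 m/s × 1.1041×10^-5 s = 3120 m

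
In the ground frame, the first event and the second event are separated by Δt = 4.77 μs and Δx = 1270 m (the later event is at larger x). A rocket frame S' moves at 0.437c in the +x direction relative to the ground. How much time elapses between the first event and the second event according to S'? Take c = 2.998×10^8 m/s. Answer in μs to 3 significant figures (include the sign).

Δt' ≈ 3.25 μs

γ = 1/√(1 − 0.437²) = 1.1118
Δt' = γ(Δt − vΔx/c²) = 1.1118 × (4.77 μs − 0.437×1270 m / (2.998×10^8 m/s))
= 1.1118 × (2.9188 μs) = 3.25 μs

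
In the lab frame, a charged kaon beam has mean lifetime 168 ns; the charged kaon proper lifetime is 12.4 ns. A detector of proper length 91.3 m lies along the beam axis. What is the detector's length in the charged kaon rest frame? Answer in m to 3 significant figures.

L ≈ 6.74 m

Time dilation ⇒ γ = Δt/τ₀ = 168/12.4 = 13.548
Length contraction: L = L₀/γ = 91.3/13.548 = 6.74 m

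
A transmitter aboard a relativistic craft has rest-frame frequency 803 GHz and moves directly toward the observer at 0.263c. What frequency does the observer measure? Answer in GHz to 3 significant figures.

f_obs ≈ 1050 GHz

Relativistic Doppler: f_obs = f_src √((1+β)/(1−β))
= 803 × √(1.2630/0.73700) = 803 × 1.3091 = 1050 GHz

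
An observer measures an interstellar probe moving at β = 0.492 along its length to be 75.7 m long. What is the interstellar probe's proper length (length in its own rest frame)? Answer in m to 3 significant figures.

γ = 1/√(1 − 0.492²) = 1.1486
L₀ = γL = 1.1486 × 75.7 = 87.0 m

L₀ ≈ 87.0 m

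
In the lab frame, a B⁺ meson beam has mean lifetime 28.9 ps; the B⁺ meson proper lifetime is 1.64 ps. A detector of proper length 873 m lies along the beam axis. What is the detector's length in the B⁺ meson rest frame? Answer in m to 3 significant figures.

Time dilation ⇒ γ = Δt/τ₀ = 28.9/1.64 = 17.622
Length contraction: L = L₀/γ = 873/17.622 = 49.5 m

L ≈ 49.5 m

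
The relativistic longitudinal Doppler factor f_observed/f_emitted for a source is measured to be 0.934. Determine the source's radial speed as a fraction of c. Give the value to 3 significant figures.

β ≈ 0.0682

f_obs/f_src = √((1−β)/(1+β)) = 0.934  ⇒  (1−β)/(1+β) = 0.87236
β = |1 − D²|/(1 + D²) = |1 − 0.87236|/(1 + 0.87236) = 0.0682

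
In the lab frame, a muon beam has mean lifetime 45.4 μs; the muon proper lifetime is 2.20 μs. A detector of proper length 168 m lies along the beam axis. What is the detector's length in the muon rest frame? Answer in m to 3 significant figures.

Time dilation ⇒ γ = Δt/τ₀ = 45.4/2.20 = 20.636
Length contraction: L = L₀/γ = 168/20.636 = 8.14 m

L ≈ 8.14 m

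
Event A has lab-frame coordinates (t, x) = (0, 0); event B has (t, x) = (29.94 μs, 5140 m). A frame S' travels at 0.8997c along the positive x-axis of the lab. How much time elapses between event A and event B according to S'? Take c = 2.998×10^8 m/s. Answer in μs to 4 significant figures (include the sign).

Δt' ≈ 33.25 μs

γ = 1/√(1 − 0.8997²) = 2.29090
Δt' = γ(Δt − vΔx/c²) = 2.29090 × (29.94 μs − 0.8997×5140 m / (2.998×10^8 m/s))
= 2.29090 × (14.5149 μs) = 33.25 μs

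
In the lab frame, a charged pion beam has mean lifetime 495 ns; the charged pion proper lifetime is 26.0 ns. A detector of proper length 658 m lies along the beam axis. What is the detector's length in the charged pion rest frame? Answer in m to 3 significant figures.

L ≈ 34.6 m

Time dilation ⇒ γ = Δt/τ₀ = 495/26.0 = 19.038
Length contraction: L = L₀/γ = 658/19.038 = 34.6 m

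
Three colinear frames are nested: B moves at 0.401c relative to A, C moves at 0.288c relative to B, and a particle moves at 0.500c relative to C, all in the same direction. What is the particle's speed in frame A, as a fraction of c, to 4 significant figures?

Compose boost 2: (0.288 + 0.401)/(1 + 0.288×0.401) = 0.6890/1.11549 = 0.617667
Compose boost 3: (0.500 + 0.617667)/(1 + 0.500×0.617667) = 1.11767/1.30883 = 0.8539

u ≈ 0.8539c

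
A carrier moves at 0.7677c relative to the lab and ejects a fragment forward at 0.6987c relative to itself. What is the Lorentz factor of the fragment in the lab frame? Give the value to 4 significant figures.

u_lab = (0.6987 + 0.7677)/(1 + 0.6987×0.7677) = 1.4664/1.536392 = 0.9544439
γ = 1/√(1 − 0.9544439²) = 3.351

γ ≈ 3.351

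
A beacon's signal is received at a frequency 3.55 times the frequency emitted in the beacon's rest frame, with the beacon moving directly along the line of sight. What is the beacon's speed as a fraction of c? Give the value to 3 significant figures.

f_obs/f_src = √((1+β)/(1−β)) = 3.55  ⇒  (1+β)/(1−β) = 12.602
β = |1 − D²|/(1 + D²) = |1 − 12.602|/(1 + 12.602) = 0.853

β ≈ 0.853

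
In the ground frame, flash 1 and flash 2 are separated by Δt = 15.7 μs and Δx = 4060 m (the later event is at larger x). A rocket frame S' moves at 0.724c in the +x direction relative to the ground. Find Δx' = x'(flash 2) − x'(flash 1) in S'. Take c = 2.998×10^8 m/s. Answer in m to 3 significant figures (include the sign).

Δx' ≈ 946 m

γ = 1/√(1 − 0.724²) = 1.4497
Δx' = γ(Δx − vΔt) = 1.4497 × (4060 m − 0.724×(2.998×10^8 m/s)×15.7×10^-6 s)
= 1.4497 × (652.23 m) = 946 m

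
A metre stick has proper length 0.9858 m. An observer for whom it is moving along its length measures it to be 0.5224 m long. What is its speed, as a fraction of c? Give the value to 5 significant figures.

γ = L₀/L = 0.9858/0.5224 = 1.887060
β = √(1 − 1/γ²) = 0.84804

β ≈ 0.84804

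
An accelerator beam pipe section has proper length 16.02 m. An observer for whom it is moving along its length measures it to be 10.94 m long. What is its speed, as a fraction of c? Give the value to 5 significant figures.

β ≈ 0.73052

γ = L₀/L = 16.02/10.94 = 1.464351
β = √(1 − 1/γ²) = 0.73052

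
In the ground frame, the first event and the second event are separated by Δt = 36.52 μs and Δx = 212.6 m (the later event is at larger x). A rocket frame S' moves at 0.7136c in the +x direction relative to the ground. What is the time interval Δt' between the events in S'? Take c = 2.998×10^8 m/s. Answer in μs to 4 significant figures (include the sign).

Δt' ≈ 51.41 μs

γ = 1/√(1 − 0.7136²) = 1.42744
Δt' = γ(Δt − vΔx/c²) = 1.42744 × (36.52 μs − 0.7136×212.6 m / (2.998×10^8 m/s))
= 1.42744 × (36.0140 μs) = 51.41 μs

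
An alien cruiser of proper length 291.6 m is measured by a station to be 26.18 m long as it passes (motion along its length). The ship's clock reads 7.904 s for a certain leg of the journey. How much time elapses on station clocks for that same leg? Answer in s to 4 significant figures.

Δt ≈ 88.04 s

Length contraction ⇒ γ = L₀/L = 291.6/26.18 = 11.1383
Time dilation: Δt = γτ₀ = 11.1383 × 7.904 s = 88.04 s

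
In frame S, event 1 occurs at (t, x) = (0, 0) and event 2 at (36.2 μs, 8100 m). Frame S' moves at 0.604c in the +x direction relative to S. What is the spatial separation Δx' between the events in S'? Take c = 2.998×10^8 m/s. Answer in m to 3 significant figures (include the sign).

Δx' ≈ 1940 m

γ = 1/√(1 − 0.604²) = 1.2547
Δx' = γ(Δx − vΔt) = 1.2547 × (8100 m − 0.604×(2.998×10^8 m/s)×36.2×10^-6 s)
= 1.2547 × (1544.9 m) = 1940 m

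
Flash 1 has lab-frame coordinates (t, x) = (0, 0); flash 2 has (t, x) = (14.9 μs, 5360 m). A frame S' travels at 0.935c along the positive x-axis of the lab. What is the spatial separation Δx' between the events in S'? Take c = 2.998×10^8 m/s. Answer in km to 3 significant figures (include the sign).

Δx' ≈ 3.34 km

γ = 1/√(1 − 0.935²) = 2.8197
Δx' = γ(Δx − vΔt) = 2.8197 × (5360 m − 0.935×(2.998×10^8 m/s)×14.9×10^-6 s)
= 2.8197 × (1183.3 m) = 3.34 km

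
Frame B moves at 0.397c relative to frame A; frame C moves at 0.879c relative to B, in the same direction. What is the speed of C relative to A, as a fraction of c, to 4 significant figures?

Compose boost 2: (0.879 + 0.397)/(1 + 0.879×0.397) = 1.276/1.34896 = 0.9459

u ≈ 0.9459c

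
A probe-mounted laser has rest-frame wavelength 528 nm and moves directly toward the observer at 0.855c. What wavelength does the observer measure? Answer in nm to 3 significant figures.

Relativistic Doppler: λ_obs = λ_src √((1−β)/(1+β))
= 528 × √(0.14500/1.8550) = 528 × 0.27958 = 148 nm

λ_obs ≈ 148 nm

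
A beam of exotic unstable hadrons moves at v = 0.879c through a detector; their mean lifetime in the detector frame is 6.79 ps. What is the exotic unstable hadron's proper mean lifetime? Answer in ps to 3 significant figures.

γ = 1/√(1 − 0.879²) = 2.0972
Proper time: τ₀ = Δt/γ = 6.79/2.0972 = 3.24 ps

τ₀ ≈ 3.24 ps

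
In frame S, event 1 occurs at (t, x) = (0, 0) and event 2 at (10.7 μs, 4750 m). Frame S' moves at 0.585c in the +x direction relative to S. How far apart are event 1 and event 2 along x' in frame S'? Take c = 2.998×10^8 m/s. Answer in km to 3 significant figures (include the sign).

Δx' ≈ 3.54 km

γ = 1/√(1 − 0.585²) = 1.2330
Δx' = γ(Δx − vΔt) = 1.2330 × (4750 m − 0.585×(2.998×10^8 m/s)×10.7×10^-6 s)
= 1.2330 × (2873.4 m) = 3.54 km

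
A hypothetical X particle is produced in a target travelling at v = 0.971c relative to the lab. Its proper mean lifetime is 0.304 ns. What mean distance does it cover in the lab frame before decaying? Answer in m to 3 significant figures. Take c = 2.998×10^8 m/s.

d ≈ 0.370 m

γ = 1/√(1 − 0.971²) = 4.1827
Dilated lifetime: Δt = γτ₀ = 4.1827 × 0.304 ns = 1.2715 ns
d = vΔt = 0.971c × 1.2715 ns = 2.9111×10^8 m/s × 1.2715×10^-9 s = 0.370 m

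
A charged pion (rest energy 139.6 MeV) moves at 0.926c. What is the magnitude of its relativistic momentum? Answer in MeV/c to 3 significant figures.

γ = 1/√(1 − 0.926²) = 2.6488
p = γβm₀c = 2.6488 × 0.926 × 139.6 MeV/c = 342 MeV/c

p ≈ 342 MeV/c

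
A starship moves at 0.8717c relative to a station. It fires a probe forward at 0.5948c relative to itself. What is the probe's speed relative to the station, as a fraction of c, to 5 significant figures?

Relativistic velocity addition: u = (u' + v)/(1 + u'v/c²)
= (0.5948 + 0.8717)/(1 + 0.5948×0.8717) = 1.4665/1.518487 = 0.96576

u ≈ 0.96576c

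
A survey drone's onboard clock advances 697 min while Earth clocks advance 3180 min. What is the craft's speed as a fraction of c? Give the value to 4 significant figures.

γ = Δt/τ₀ = 3180/697 = 4.56241
β = √(1 − 1/γ²) = √(1 − 1/4.56241²) = 0.9757

β ≈ 0.9757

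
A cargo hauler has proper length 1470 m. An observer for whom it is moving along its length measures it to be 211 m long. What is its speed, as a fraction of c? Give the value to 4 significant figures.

β ≈ 0.9896

γ = L₀/L = 1470/211 = 6.96682
β = √(1 − 1/γ²) = 0.9896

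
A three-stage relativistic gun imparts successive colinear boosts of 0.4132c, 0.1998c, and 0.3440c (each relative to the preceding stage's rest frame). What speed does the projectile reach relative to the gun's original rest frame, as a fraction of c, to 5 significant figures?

u ≈ 0.76185c

Compose boost 2: (0.1998 + 0.4132)/(1 + 0.1998×0.4132) = 0.61300/1.082557 = 0.5662518
Compose boost 3: (0.3440 + 0.5662518)/(1 + 0.3440×0.5662518) = 0.9102518/1.194791 = 0.76185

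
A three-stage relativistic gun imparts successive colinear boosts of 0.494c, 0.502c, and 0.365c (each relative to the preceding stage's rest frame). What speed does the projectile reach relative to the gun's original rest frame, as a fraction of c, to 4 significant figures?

u ≈ 0.9007c

Compose boost 2: (0.502 + 0.494)/(1 + 0.502×0.494) = 0.9960/1.24799 = 0.798085
Compose boost 3: (0.365 + 0.798085)/(1 + 0.365×0.798085) = 1.16308/1.29130 = 0.9007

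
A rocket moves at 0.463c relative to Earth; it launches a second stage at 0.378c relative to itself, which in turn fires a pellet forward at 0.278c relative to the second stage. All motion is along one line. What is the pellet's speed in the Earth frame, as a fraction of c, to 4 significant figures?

u ≈ 0.8288c

Compose boost 2: (0.378 + 0.463)/(1 + 0.378×0.463) = 0.8410/1.17501 = 0.715736
Compose boost 3: (0.278 + 0.715736)/(1 + 0.278×0.715736) = 0.993736/1.19897 = 0.8288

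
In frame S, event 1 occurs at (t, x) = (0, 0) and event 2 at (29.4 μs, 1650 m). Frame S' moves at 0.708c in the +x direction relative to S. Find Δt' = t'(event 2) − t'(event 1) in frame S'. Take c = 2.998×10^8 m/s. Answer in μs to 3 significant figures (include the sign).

Δt' ≈ 36.1 μs

γ = 1/√(1 − 0.708²) = 1.4160
Δt' = γ(Δt − vΔx/c²) = 1.4160 × (29.4 μs − 0.708×1650 m / (2.998×10^8 m/s))
= 1.4160 × (25.503 μs) = 36.1 μs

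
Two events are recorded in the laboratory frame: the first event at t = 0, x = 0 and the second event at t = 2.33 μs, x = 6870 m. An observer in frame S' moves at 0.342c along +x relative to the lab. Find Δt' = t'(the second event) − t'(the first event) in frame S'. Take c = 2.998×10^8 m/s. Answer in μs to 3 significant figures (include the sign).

Δt' ≈ -5.86 μs

γ = 1/√(1 − 0.342²) = 1.0642
Δt' = γ(Δt − vΔx/c²) = 1.0642 × (2.33 μs − 0.342×6870 m / (2.998×10^8 m/s))
= 1.0642 × (-5.5070 μs) = -5.86 μs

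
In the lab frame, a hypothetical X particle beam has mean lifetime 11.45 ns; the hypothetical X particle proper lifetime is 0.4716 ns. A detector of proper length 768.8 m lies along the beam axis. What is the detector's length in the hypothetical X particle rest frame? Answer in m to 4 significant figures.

L ≈ 31.67 m

Time dilation ⇒ γ = Δt/τ₀ = 11.45/0.4716 = 24.2791
Length contraction: L = L₀/γ = 768.8/24.2791 = 31.67 m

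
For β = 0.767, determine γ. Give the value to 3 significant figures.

γ ≈ 1.56

γ = 1/√(1 − β²) = 1/√(1 − 0.767²) = 1/√(0.41171) = 1.56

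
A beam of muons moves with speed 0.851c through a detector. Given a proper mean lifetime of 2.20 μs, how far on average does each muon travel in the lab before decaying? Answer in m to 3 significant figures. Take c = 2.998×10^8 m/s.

d ≈ 1070 m

γ = 1/√(1 − 0.851²) = 1.9042
Dilated lifetime: Δt = γτ₀ = 1.9042 × 2.20 μs = 4.1892 μs
d = vΔt = 0.851c × 4.1892 μs = 2.5513×10^8 m/s × 4.1892×10^-6 s = 1070 m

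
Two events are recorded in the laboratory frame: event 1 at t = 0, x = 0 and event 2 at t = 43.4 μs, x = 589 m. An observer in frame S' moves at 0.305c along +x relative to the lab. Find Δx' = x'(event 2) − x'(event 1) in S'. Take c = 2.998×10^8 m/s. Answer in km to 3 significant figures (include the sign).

γ = 1/√(1 − 0.305²) = 1.0500
Δx' = γ(Δx − vΔt) = 1.0500 × (589 m − 0.305×(2.998×10^8 m/s)×43.4×10^-6 s)
= 1.0500 × (-3379.5 m) = -3.55 km

Δx' ≈ -3.55 km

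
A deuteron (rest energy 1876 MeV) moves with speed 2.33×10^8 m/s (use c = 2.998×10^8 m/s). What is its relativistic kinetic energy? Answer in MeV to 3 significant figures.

β = v/c = 2.33×10^8 / 2.998×10^8 = 0.77718
γ = 1/√(1 − 0.77718²) = 1.5891
K = (γ − 1)m₀c² = (1.5891 − 1) × 1876 MeV = 0.58914 × 1876 MeV = 1110 MeV

K ≈ 1110 MeV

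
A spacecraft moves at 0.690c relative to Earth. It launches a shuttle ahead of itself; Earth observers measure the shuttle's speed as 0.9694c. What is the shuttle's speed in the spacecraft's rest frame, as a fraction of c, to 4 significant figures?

u' ≈ 0.8438c

Inverse velocity addition: u' = (u − v)/(1 − uv/c²)
= (0.9694 − 0.690)/(1 − 0.9694×0.690) = 0.2794/0.331114 = 0.8438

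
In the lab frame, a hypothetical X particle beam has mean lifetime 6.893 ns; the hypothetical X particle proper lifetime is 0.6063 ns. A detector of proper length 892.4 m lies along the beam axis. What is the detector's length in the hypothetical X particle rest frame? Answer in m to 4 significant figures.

L ≈ 78.49 m

Time dilation ⇒ γ = Δt/τ₀ = 6.893/0.6063 = 11.3690
Length contraction: L = L₀/γ = 892.4/11.3690 = 78.49 m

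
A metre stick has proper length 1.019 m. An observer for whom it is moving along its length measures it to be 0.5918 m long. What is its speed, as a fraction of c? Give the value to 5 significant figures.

γ = L₀/L = 1.019/0.5918 = 1.721865
β = √(1 − 1/γ²) = 0.81407

β ≈ 0.81407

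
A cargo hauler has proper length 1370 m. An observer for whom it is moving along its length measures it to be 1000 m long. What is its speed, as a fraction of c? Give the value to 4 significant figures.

γ = L₀/L = 1370/1000 = 1.37000
β = √(1 − 1/γ²) = 0.6835

β ≈ 0.6835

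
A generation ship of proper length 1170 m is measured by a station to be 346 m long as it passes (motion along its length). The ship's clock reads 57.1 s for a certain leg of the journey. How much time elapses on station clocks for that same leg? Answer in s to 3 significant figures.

Δt ≈ 193 s

Length contraction ⇒ γ = L₀/L = 1170/346 = 3.3815
Time dilation: Δt = γτ₀ = 3.3815 × 57.1 s = 193 s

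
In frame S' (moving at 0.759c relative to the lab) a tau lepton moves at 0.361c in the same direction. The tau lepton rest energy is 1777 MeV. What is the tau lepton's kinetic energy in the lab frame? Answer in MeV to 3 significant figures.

u_lab = (0.361 + 0.759)/(1 + 0.361×0.759) = 0.879122
γ = 1/√(1 − 0.879122²) = 2.0982
K = (γ − 1)m₀c² = (2.0982 − 1) × 1777 = 1.0982 × 1777 = 1950 MeV

K ≈ 1950 MeV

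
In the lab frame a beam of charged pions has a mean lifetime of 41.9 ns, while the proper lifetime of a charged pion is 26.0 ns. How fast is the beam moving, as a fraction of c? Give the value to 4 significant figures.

β ≈ 0.7842

γ = Δt/τ₀ = 41.9/26.0 = 1.61154
β = √(1 − 1/γ²) = √(1 − 1/1.61154²) = 0.7842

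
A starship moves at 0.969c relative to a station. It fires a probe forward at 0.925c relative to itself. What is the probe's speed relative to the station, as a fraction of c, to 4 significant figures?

Relativistic velocity addition: u = (u' + v)/(1 + u'v/c²)
= (0.925 + 0.969)/(1 + 0.925×0.969) = 1.894/1.89633 = 0.9988

u ≈ 0.9988c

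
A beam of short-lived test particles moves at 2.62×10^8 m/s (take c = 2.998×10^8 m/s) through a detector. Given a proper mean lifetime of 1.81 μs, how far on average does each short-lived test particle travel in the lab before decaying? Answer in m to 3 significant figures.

d ≈ 976 m

β = v/c = 2.62×10^8 / 2.998×10^8 = 0.87392
γ = 1/√(1 − 0.87392²) = 2.0573
Dilated lifetime: Δt = γτ₀ = 2.0573 × 1.81 μs = 3.7237 μs
d = vΔt = 0.87392c × 3.7237 μs = 2.6200×10^8 m/s × 3.7237×10^-6 s = 976 m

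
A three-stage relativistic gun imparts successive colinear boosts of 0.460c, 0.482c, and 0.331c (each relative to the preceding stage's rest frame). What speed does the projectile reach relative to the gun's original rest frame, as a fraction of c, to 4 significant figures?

Compose boost 2: (0.482 + 0.460)/(1 + 0.482×0.460) = 0.9420/1.22172 = 0.771044
Compose boost 3: (0.331 + 0.771044)/(1 + 0.331×0.771044) = 1.10204/1.25522 = 0.8780

u ≈ 0.8780c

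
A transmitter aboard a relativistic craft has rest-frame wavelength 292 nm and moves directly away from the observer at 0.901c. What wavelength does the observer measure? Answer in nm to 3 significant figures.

Relativistic Doppler: λ_obs = λ_src √((1+β)/(1−β))
= 292 × √(1.9010/0.099000) = 292 × 4.3820 = 1280 nm

λ_obs ≈ 1280 nm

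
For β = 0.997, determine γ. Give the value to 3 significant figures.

γ = 1/√(1 − β²) = 1/√(1 − 0.997²) = 1/√(0.0059910) = 12.9

γ ≈ 12.9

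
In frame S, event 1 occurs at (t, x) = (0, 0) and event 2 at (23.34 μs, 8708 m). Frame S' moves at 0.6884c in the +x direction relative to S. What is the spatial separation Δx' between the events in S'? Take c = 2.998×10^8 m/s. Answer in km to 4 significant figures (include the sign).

γ = 1/√(1 − 0.6884²) = 1.37868
Δx' = γ(Δx − vΔt) = 1.37868 × (8708 m − 0.6884×(2.998×10^8 m/s)×23.34×10^-6 s)
= 1.37868 × (3891.04 m) = 5.364 km

Δx' ≈ 5.364 km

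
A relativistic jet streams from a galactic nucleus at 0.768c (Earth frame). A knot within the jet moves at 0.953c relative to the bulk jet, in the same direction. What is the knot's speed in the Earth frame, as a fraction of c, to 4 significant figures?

Relativistic velocity addition: u = (u' + v)/(1 + u'v/c²)
= (0.953 + 0.768)/(1 + 0.953×0.768) = 1.721/1.73190 = 0.9937

u ≈ 0.9937c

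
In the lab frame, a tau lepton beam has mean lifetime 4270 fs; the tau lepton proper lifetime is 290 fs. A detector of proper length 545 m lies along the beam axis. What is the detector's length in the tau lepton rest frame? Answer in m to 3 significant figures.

Time dilation ⇒ γ = Δt/τ₀ = 4270/290 = 14.724
Length contraction: L = L₀/γ = 545/14.724 = 37.0 m

L ≈ 37.0 m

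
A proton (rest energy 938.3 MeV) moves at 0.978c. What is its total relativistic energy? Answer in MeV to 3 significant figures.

E ≈ 4500 MeV

γ = 1/√(1 − 0.978²) = 4.7938
E = γm₀c² = 4.7938 × 938.3 MeV = 4500 MeV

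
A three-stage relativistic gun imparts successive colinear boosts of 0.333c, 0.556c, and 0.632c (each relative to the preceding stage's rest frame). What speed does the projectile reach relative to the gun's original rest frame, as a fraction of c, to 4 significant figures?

Compose boost 2: (0.556 + 0.333)/(1 + 0.556×0.333) = 0.8890/1.18515 = 0.750117
Compose boost 3: (0.632 + 0.750117)/(1 + 0.632×0.750117) = 1.38212/1.47407 = 0.9376

u ≈ 0.9376c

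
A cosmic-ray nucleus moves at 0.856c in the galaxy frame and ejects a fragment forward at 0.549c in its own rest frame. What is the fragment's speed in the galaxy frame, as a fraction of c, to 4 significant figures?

Compose boost 2: (0.549 + 0.856)/(1 + 0.549×0.856) = 1.405/1.46994 = 0.9558

u ≈ 0.9558c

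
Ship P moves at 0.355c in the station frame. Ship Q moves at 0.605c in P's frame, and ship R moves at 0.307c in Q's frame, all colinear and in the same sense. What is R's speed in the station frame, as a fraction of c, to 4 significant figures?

Compose boost 2: (0.605 + 0.355)/(1 + 0.605×0.355) = 0.9600/1.21477 = 0.790270
Compose boost 3: (0.307 + 0.790270)/(1 + 0.307×0.790270) = 1.09727/1.24261 = 0.8830

u ≈ 0.8830c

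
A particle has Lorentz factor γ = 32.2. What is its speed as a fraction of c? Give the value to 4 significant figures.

β ≈ 0.9995

β = √(1 − 1/γ²) = √(1 − 1/32.2²) = √(0.999036) = 0.9995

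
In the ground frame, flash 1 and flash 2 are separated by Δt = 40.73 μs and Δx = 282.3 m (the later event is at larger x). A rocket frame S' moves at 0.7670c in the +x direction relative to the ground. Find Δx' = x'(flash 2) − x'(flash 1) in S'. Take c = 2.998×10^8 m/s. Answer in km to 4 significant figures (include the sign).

γ = 1/√(1 − 0.7670²) = 1.55849
Δx' = γ(Δx − vΔt) = 1.55849 × (282.3 m − 0.7670×(2.998×10^8 m/s)×40.73×10^-6 s)
= 1.55849 × (-9083.43 m) = -14.16 km

Δx' ≈ -14.16 km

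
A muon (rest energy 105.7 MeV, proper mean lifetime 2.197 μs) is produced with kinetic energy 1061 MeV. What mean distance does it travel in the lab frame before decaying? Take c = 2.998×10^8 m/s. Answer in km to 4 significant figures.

d ≈ 7.240 km

γ = 1 + K/(m₀c²) = 1 + 1061/105.7 = 11.0378
β = √(1 − 1/γ²) = 0.995888
Dilated lifetime: γτ₀ = 11.0378 × 2.197 μs = 24.2501 μs
d = βc·γτ₀ = 0.995888 × (2.998×10^8 m/s) × 2.42501×10^-5 s = 7.240 km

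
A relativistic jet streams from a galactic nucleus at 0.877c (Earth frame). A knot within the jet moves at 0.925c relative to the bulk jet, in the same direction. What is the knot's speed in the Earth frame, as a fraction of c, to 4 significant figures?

Relativistic velocity addition: u = (u' + v)/(1 + u'v/c²)
= (0.925 + 0.877)/(1 + 0.925×0.877) = 1.802/1.81123 = 0.9949

u ≈ 0.9949c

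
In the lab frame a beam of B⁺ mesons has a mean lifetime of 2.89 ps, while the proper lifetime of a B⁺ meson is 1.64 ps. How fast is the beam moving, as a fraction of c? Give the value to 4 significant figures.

β ≈ 0.8234

γ = Δt/τ₀ = 2.89/1.64 = 1.76220
β = √(1 − 1/γ²) = √(1 − 1/1.76220²) = 0.8234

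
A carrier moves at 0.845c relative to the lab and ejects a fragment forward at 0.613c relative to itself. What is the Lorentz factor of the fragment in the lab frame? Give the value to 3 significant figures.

γ ≈ 3.59

u_lab = (0.613 + 0.845)/(1 + 0.613×0.845) = 1.458/1.51798 = 0.960484
γ = 1/√(1 − 0.960484²) = 3.59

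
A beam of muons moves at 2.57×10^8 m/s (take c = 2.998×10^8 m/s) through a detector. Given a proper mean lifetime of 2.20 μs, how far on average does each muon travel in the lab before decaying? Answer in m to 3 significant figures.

β = v/c = 2.57×10^8 / 2.998×10^8 = 0.85724
γ = 1/√(1 − 0.85724²) = 1.9420
Dilated lifetime: Δt = γτ₀ = 1.9420 × 2.20 μs = 4.2725 μs
d = vΔt = 0.85724c × 4.2725 μs = 2.5700×10^8 m/s × 4.2725×10^-6 s = 1100 m

d ≈ 1100 m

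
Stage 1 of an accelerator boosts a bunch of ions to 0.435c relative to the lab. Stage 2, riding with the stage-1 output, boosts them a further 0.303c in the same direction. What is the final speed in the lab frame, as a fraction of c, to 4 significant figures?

Compose boost 2: (0.303 + 0.435)/(1 + 0.303×0.435) = 0.7380/1.13180 = 0.6521

u ≈ 0.6521c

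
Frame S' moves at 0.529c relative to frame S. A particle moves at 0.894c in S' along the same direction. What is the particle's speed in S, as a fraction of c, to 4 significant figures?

Relativistic velocity addition: u = (u' + v)/(1 + u'v/c²)
= (0.894 + 0.529)/(1 + 0.894×0.529) = 1.423/1.47293 = 0.9661

u ≈ 0.9661c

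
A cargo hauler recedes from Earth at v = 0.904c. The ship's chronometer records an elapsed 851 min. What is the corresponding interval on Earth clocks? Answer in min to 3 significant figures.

γ = 1/√(1 − 0.904²) = 2.3390
Time dilation: Δt = γτ₀ = 2.3390 × 851 min = 1990 min

Δt ≈ 1990 min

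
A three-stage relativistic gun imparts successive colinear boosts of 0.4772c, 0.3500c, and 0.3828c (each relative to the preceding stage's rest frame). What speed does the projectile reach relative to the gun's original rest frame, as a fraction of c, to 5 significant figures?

u ≈ 0.85864c

Compose boost 2: (0.3500 + 0.4772)/(1 + 0.3500×0.4772) = 0.82720/1.167020 = 0.7088139
Compose boost 3: (0.3828 + 0.7088139)/(1 + 0.3828×0.7088139) = 1.091614/1.271334 = 0.85864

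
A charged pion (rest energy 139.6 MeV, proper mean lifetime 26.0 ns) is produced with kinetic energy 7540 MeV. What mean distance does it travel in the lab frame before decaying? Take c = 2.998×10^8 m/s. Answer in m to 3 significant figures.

γ = 1 + K/(m₀c²) = 1 + 7540/139.6 = 55.011
β = √(1 − 1/γ²) = 0.99983
Dilated lifetime: γτ₀ = 55.011 × 26.0 ns = 1430.3 ns
d = βc·γτ₀ = 0.99983 × (2.998×10^8 m/s) × 1.4303×10^-6 s = 429 m

d ≈ 429 m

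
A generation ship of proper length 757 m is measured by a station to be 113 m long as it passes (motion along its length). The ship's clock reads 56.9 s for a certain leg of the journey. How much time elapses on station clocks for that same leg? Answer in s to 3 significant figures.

Length contraction ⇒ γ = L₀/L = 757/113 = 6.6991
Time dilation: Δt = γτ₀ = 6.6991 × 56.9 s = 381 s

Δt ≈ 381 s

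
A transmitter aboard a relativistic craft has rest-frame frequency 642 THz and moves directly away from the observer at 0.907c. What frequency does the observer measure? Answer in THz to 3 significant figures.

f_obs ≈ 142 THz

Relativistic Doppler: f_obs = f_src √((1−β)/(1+β))
= 642 × √(0.093000/1.9070) = 642 × 0.22083 = 142 THz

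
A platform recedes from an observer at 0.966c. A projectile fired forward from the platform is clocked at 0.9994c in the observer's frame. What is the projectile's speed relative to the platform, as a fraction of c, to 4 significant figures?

Inverse velocity addition: u' = (u − v)/(1 − uv/c²)
= (0.9994 − 0.966)/(1 − 0.9994×0.966) = 0.03340/0.0345796 = 0.9659

u' ≈ 0.9659c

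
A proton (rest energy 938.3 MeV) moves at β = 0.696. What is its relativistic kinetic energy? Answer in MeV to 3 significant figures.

K ≈ 368 MeV

γ = 1/√(1 − 0.696²) = 1.3927
K = (γ − 1)m₀c² = (1.3927 − 1) × 938.3 MeV = 0.39268 × 938.3 MeV = 368 MeV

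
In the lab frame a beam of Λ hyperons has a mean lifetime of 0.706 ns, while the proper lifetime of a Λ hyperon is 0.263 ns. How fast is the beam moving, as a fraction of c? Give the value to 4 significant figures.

β ≈ 0.9280

γ = Δt/τ₀ = 0.706/0.263 = 2.68441
β = √(1 − 1/γ²) = √(1 − 1/2.68441²) = 0.9280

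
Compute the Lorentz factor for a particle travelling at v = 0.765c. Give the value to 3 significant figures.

γ ≈ 1.55

γ = 1/√(1 − β²) = 1/√(1 − 0.765²) = 1/√(0.41478) = 1.55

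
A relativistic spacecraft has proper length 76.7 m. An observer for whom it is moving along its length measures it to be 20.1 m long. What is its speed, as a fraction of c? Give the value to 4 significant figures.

γ = L₀/L = 76.7/20.1 = 3.81592
β = √(1 − 1/γ²) = 0.9651

β ≈ 0.9651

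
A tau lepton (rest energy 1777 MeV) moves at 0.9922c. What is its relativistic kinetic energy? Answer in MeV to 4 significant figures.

K ≈ 12480 MeV

γ = 1/√(1 − 0.9922²) = 8.02207
K = (γ − 1)m₀c² = (8.02207 − 1) × 1777 MeV = 7.02207 × 1777 MeV = 12480 MeV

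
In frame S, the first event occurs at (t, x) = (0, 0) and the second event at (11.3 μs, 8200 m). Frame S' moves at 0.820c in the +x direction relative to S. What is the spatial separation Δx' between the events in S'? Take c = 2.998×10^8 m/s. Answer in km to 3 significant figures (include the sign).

γ = 1/√(1 − 0.820²) = 1.7471
Δx' = γ(Δx − vΔt) = 1.7471 × (8200 m − 0.820×(2.998×10^8 m/s)×11.3×10^-6 s)
= 1.7471 × (5422.1 m) = 9.47 km

Δx' ≈ 9.47 km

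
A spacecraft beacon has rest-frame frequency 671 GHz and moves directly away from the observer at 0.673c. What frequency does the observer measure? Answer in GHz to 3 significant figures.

f_obs ≈ 297 GHz

Relativistic Doppler: f_obs = f_src √((1−β)/(1+β))
= 671 × √(0.32700/1.6730) = 671 × 0.44211 = 297 GHz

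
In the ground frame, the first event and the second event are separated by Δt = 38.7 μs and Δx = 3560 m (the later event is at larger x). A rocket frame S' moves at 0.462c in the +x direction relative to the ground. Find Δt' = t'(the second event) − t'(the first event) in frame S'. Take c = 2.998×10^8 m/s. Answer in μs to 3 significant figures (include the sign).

Δt' ≈ 37.5 μs

γ = 1/√(1 − 0.462²) = 1.1275
Δt' = γ(Δt − vΔx/c²) = 1.1275 × (38.7 μs − 0.462×3560 m / (2.998×10^8 m/s))
= 1.1275 × (33.214 μs) = 37.5 μs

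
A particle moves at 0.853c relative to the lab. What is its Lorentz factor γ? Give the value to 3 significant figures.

γ = 1/√(1 − β²) = 1/√(1 − 0.853²) = 1/√(0.27239) = 1.92

γ ≈ 1.92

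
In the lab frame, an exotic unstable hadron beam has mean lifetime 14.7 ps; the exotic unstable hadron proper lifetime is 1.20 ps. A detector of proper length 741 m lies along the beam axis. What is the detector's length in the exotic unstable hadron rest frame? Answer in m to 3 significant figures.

L ≈ 60.5 m

Time dilation ⇒ γ = Δt/τ₀ = 14.7/1.20 = 12.250
Length contraction: L = L₀/γ = 741/12.250 = 60.5 m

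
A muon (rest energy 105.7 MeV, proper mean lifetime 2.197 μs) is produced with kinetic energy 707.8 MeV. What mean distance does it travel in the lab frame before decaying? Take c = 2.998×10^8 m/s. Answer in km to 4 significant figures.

d ≈ 5.026 km

γ = 1 + K/(m₀c²) = 1 + 707.8/105.7 = 7.69631
β = √(1 − 1/γ²) = 0.991523
Dilated lifetime: γτ₀ = 7.69631 × 2.197 μs = 16.9088 μs
d = βc·γτ₀ = 0.991523 × (2.998×10^8 m/s) × 1.69088×10^-5 s = 5.026 km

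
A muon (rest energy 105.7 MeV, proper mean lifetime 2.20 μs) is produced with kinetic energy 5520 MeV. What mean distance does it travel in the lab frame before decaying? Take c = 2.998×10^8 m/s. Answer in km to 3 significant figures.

d ≈ 35.1 km

γ = 1 + K/(m₀c²) = 1 + 5520/105.7 = 53.223
β = √(1 − 1/γ²) = 0.99982
Dilated lifetime: γτ₀ = 53.223 × 2.20 μs = 117.09 μs
d = βc·γτ₀ = 0.99982 × (2.998×10^8 m/s) × 0.00011709 s = 35.1 km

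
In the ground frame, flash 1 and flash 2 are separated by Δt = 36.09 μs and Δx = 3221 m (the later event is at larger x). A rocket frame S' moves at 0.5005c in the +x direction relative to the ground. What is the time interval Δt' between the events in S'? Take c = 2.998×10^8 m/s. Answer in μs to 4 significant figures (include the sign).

Δt' ≈ 35.48 μs

γ = 1/√(1 − 0.5005²) = 1.15509
Δt' = γ(Δt − vΔx/c²) = 1.15509 × (36.09 μs − 0.5005×3221 m / (2.998×10^8 m/s))
= 1.15509 × (30.7127 μs) = 35.48 μs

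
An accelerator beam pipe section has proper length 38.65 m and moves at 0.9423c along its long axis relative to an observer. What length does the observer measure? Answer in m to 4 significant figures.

γ = 1/√(1 − 0.9423²) = 2.98713
Length contraction: L = L₀/γ = 38.65/2.98713 = 12.94 m

L ≈ 12.94 m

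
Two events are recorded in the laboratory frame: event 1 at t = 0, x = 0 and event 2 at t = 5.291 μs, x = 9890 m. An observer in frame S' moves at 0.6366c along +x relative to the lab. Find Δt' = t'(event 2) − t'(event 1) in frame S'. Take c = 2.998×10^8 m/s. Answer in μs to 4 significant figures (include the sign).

Δt' ≈ -20.37 μs

γ = 1/√(1 − 0.6366²) = 1.29669
Δt' = γ(Δt − vΔx/c²) = 1.29669 × (5.291 μs − 0.6366×9890 m / (2.998×10^8 m/s))
= 1.29669 × (-15.7096 μs) = -20.37 μs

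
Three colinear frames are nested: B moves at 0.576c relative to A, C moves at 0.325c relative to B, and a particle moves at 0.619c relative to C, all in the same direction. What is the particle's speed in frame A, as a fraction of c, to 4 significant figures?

u ≈ 0.9375c

Compose boost 2: (0.325 + 0.576)/(1 + 0.325×0.576) = 0.9010/1.18720 = 0.758929
Compose boost 3: (0.619 + 0.758929)/(1 + 0.619×0.758929) = 1.37793/1.46978 = 0.9375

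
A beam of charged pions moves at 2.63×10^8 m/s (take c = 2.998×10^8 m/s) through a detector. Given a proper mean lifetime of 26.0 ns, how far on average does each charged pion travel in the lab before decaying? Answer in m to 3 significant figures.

β = v/c = 2.63×10^8 / 2.998×10^8 = 0.87725
γ = 1/√(1 − 0.87725²) = 2.0832
Dilated lifetime: Δt = γτ₀ = 2.0832 × 26.0 ns = 54.163 ns
d = vΔt = 0.87725c × 54.163 ns = 2.6300×10^8 m/s × 5.4163×10^-8 s = 14.2 m

d ≈ 14.2 m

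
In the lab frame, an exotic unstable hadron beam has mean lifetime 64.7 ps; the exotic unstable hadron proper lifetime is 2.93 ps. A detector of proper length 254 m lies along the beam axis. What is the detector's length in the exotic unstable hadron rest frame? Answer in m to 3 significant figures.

L ≈ 11.5 m

Time dilation ⇒ γ = Δt/τ₀ = 64.7/2.93 = 22.082
Length contraction: L = L₀/γ = 254/22.082 = 11.5 m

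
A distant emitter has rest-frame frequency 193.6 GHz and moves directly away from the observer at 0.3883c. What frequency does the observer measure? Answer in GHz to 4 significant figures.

Relativistic Doppler: f_obs = f_src √((1−β)/(1+β))
= 193.6 × √(0.611700/1.38830) = 193.6 × 0.663785 = 128.5 GHz

f_obs ≈ 128.5 GHz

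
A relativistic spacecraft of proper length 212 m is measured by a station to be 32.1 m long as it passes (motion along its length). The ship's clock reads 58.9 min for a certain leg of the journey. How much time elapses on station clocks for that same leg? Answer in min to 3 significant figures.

Δt ≈ 389 min

Length contraction ⇒ γ = L₀/L = 212/32.1 = 6.6044
Time dilation: Δt = γτ₀ = 6.6044 × 58.9 min = 389 min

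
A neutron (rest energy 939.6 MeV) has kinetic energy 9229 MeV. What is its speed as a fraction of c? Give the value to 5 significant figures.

β ≈ 0.99572

γ = 1 + K/(m₀c²) = 1 + 9229/939.6 = 10.82226
β = √(1 − 1/γ²) = 0.99572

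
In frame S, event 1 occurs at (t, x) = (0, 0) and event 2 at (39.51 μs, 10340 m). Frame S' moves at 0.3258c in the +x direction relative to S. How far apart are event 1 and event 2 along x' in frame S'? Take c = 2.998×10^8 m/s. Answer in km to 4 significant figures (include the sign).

γ = 1/√(1 − 0.3258²) = 1.05771
Δx' = γ(Δx − vΔt) = 1.05771 × (10340 m − 0.3258×(2.998×10^8 m/s)×39.51×10^-6 s)
= 1.05771 × (6480.87 m) = 6.855 km

Δx' ≈ 6.855 km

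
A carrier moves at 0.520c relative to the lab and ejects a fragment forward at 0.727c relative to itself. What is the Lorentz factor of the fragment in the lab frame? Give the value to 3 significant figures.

γ ≈ 2.35

u_lab = (0.727 + 0.520)/(1 + 0.727×0.520) = 1.247/1.37804 = 0.904908
γ = 1/√(1 − 0.904908²) = 2.35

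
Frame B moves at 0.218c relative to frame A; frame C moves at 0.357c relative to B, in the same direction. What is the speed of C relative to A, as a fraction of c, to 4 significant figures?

u ≈ 0.5335c

Compose boost 2: (0.357 + 0.218)/(1 + 0.357×0.218) = 0.5750/1.07783 = 0.5335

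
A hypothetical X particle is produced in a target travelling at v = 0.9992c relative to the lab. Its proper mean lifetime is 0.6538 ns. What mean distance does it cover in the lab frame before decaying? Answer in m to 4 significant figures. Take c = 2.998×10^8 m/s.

d ≈ 4.897 m

γ = 1/√(1 − 0.9992²) = 25.0050
Dilated lifetime: Δt = γτ₀ = 25.0050 × 0.6538 ns = 16.3483 ns
d = vΔt = 0.9992c × 16.3483 ns = 2.99560×10^8 m/s × 1.63483×10^-8 s = 4.897 m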